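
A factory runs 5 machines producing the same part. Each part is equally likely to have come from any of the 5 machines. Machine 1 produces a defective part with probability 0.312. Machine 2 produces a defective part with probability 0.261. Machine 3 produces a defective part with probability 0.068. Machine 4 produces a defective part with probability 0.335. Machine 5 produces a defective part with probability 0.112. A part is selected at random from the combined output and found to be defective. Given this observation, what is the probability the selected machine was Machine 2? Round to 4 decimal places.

P(defective|M1) = 0.312; P(defective|M2) = 0.261; P(defective|M3) = 0.068; P(defective|M4) = 0.335; P(defective|M5) = 0.112.
Prior × likelihood for each source: 0.2·0.312=0.06240, 0.2·0.261=0.05220, 0.2·0.068=0.01360, 0.2·0.335=0.06700, 0.2·0.112=0.02240. Summing gives P(defective) = 0.21760.
P(Machine 2 | defective) = 0.05220 / 0.21760 = 0.2399.

Posterior probability ≈ 0.2399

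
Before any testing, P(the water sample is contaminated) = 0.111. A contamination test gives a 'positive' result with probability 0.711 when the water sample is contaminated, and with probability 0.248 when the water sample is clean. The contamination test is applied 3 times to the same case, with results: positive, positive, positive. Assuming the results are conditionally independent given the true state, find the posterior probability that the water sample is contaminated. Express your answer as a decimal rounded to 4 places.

Posterior P(H) ≈ 0.7463

With H the event that the water sample is contaminated, the joint likelihood of the observed sequence is P(data|H) = 0.711·0.711·0.711 = 0.35943 and P(data|¬H) = 0.248·0.248·0.248 = 0.015253.
Bayes: P(H|data) = 0.111·0.35943 / (0.111·0.35943 + 0.889·0.015253) = 0.039896/0.053456 = 0.7463.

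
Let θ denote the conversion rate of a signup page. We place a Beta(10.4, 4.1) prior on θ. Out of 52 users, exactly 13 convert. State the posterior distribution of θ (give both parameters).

Observing 13 successes and 39 failures updates Beta(10.4, 4.1) by adding the success and failure counts to the two shape parameters: α = 10.4+13 = 23.4, β = 4.1+39 = 43.1.

Posterior: Beta(23.4, 43.1)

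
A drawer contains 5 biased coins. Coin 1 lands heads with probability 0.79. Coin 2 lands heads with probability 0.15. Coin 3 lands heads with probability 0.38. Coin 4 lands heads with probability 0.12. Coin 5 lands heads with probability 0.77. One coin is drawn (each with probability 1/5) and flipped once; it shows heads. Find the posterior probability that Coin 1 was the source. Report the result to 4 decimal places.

Tabulate prior·likelihood by source: [1] prior 0.2, lik 0.79, product 0.1580; [2] prior 0.2, lik 0.15, product 0.03000; [3] prior 0.2, lik 0.38, product 0.07600; [4] prior 0.2, lik 0.12, product 0.02400; [5] prior 0.2, lik 0.77, product 0.1540.
Normalizing constant = 0.44200; the posterior for Coin 1 is its product over the sum, 0.1580/0.44200 = 0.3575.

Posterior probability ≈ 0.3575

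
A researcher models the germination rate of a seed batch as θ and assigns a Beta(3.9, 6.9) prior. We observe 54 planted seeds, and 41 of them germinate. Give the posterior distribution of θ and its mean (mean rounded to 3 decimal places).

Observing 41 successes and 13 failures updates Beta(3.9, 6.9) by adding the success and failure counts to the two shape parameters: α = 3.9+41 = 44.9, β = 6.9+13 = 19.9.
Posterior mean = α/(α+β) = 44.9/64.8 = 0.693.

Posterior: Beta(44.9, 19.9); mean ≈ 0.693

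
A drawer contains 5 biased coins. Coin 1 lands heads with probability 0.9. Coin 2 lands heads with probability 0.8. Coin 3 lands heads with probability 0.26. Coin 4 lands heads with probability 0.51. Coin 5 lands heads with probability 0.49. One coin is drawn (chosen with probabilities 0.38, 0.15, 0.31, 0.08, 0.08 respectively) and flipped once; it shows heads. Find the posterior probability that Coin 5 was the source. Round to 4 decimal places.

P(heads|C1) = 0.9; P(heads|C2) = 0.8; P(heads|C3) = 0.26; P(heads|C4) = 0.51; P(heads|C5) = 0.49.
Prior × likelihood for each source: 0.38·0.9=0.3420, 0.15·0.8=0.1200, 0.31·0.26=0.08060, 0.08·0.51=0.04080, 0.08·0.49=0.03920. Summing gives P(heads) = 0.62260.
P(Coin 5 | heads) = 0.03920 / 0.62260 = 0.0630.

Posterior probability ≈ 0.0630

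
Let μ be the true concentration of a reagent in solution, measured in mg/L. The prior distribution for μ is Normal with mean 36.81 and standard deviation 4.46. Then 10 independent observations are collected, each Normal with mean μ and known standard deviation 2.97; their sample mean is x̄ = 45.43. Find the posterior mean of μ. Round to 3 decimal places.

Posterior mean ≈ 45.064

With known σ, the Normal prior is conjugate. Weight on the data is w = (n/σ²)/(n/σ² + 1/τ₀²) = 1.13367/(1.13367+0.0502725) = 0.95754.
Posterior mean = w·x̄ + (1−w)·μ₀ = 0.95754·45.43 + 0.042462·36.81 = 45.064.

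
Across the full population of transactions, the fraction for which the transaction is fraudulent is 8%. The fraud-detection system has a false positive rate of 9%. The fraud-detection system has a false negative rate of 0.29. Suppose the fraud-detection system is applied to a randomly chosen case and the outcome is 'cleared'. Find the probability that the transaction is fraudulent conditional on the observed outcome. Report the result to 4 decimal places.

P(H | E) ≈ 0.0270

Let H be the event that the transaction is fraudulent. P(H) = 0.08, so P(¬H) = 0.92. With E the 'cleared' result, P(E|H) = 0.29 and P(E|¬H) = 0.91.
P(E) = 0.29·0.08 + 0.91·0.92 = 0.023200 + 0.83720 = 0.86040.
By Bayes' theorem, P(H|E) = 0.023200 / 0.86040 = 0.0270.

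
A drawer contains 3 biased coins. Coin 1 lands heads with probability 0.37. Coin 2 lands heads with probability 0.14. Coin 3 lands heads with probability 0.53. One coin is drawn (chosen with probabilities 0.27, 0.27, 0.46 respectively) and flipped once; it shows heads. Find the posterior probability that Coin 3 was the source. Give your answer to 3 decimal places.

Posterior probability ≈ 0.639

P(heads|C1) = 0.37; P(heads|C2) = 0.14; P(heads|C3) = 0.53.
Prior × likelihood for each source: 0.27·0.37=0.09990, 0.27·0.14=0.03780, 0.46·0.53=0.2438. Summing gives P(heads) = 0.38150.
P(Coin 3 | heads) = 0.2438 / 0.38150 = 0.639.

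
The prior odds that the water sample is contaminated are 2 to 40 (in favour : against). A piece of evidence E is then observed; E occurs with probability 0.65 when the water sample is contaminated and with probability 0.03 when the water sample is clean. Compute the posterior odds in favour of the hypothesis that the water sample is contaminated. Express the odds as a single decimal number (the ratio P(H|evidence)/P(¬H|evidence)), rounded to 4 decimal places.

Prior odds = 2/40 = 0.050000. In log-odds, ln(0.050000) = -2.9957.
Add log likelihood ratio: ln(21.667) = 3.0758.
Posterior log-odds = 0.080043, so posterior odds = exp(0.080043) = 1.0833.

Posterior odds ≈ 1.0833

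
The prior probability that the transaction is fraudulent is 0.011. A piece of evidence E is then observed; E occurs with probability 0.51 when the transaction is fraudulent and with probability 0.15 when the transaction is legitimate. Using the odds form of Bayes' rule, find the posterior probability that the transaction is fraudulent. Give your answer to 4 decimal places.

Prior odds = 0.011/(1−0.011) = 0.011122.
Likelihood ratio for E = 0.51/0.15 = 3.4000.
Posterior odds = prior odds × LR = 0.037816.
Posterior probability = odds/(1+odds) = 0.037816/1.0378 = 0.0364.

Posterior probability ≈ 0.0364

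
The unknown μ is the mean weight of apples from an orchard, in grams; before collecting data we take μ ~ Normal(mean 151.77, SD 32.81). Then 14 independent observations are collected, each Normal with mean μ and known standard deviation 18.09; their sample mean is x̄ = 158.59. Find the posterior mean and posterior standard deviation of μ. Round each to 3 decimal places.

With known σ, the Normal prior is conjugate. Weight on the data is w = (n/σ²)/(n/σ² + 1/τ₀²) = 0.0427810/(0.0427810+0.00092894) = 0.97875.
Posterior mean = w·x̄ + (1−w)·μ₀ = 0.97875·158.59 + 0.021252·151.77 = 158.445. Posterior variance = 1/(0.0427810+0.00092894) = 22.8781, so SD = 4.783.

Posterior mean ≈ 158.445; posterior SD ≈ 4.783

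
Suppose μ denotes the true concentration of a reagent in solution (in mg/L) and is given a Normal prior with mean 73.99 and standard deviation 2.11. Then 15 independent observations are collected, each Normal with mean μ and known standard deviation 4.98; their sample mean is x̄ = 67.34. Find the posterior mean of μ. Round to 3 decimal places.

Posterior mean ≈ 69.141

With known σ, the Normal prior is conjugate. Weight on the data is w = (n/σ²)/(n/σ² + 1/τ₀²) = 0.604829/(0.604829+0.224613) = 0.72920.
Posterior mean = w·x̄ + (1−w)·μ₀ = 0.72920·67.34 + 0.27080·73.99 = 69.141.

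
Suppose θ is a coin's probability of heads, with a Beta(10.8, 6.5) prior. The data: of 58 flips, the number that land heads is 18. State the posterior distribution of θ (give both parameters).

Observing 18 successes and 40 failures updates Beta(10.8, 6.5) by adding the success and failure counts to the two shape parameters: α = 10.8+18 = 28.8, β = 6.5+40 = 46.5.

Posterior: Beta(28.8, 46.5)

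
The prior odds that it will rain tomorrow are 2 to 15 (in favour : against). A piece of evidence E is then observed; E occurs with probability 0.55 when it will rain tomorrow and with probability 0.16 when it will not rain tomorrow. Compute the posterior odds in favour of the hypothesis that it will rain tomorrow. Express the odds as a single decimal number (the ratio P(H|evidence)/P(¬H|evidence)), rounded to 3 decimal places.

Prior odds = 2/15 = 0.13333. In log-odds, ln(0.13333) = -2.0149.
Add log likelihood ratio: ln(3.4375) = 1.2347.
Posterior log-odds = -0.78016, so posterior odds = exp(-0.78016) = 0.45833.

Posterior odds ≈ 0.458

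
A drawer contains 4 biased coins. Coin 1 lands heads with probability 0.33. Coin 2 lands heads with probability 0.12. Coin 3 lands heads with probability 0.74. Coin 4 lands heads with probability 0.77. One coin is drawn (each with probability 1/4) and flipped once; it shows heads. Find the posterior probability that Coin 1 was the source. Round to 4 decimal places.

Tabulate prior·likelihood by source: [1] prior 0.25, lik 0.33, product 0.08250; [2] prior 0.25, lik 0.12, product 0.03000; [3] prior 0.25, lik 0.74, product 0.1850; [4] prior 0.25, lik 0.77, product 0.1925.
Normalizing constant = 0.49000; the posterior for Coin 1 is its product over the sum, 0.08250/0.49000 = 0.1684.

Posterior probability ≈ 0.1684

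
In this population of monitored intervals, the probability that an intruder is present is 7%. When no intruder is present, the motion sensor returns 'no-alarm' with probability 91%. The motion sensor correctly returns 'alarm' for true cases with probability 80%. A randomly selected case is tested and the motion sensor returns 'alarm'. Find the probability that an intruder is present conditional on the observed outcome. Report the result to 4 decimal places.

P(H | E) ≈ 0.4009

Let H be the event that an intruder is present. P(H) = 0.07, so P(¬H) = 0.93. With E the 'alarm' result, P(E|H) = 0.8 and P(E|¬H) = 0.09.
P(E) = 0.8·0.07 + 0.09·0.93 = 0.056000 + 0.083700 = 0.13970.
By Bayes' theorem, P(H|E) = 0.056000 / 0.13970 = 0.4009.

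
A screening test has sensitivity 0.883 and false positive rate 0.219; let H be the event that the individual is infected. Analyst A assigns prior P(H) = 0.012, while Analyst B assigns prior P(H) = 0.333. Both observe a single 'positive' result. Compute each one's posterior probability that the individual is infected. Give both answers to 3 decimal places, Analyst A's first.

P('+'|H) = 0.883, P('+'|¬H) = 0.219.
Analyst A: numerator 0.883·0.012 = 0.010596; evidence = 0.010596+0.219·0.988 = 0.22697; posterior = 0.047.
Analyst B: numerator 0.883·0.333 = 0.29404; evidence = 0.29404+0.219·0.667 = 0.44011; posterior = 0.668.

Analyst A: 0.047; Analyst B: 0.668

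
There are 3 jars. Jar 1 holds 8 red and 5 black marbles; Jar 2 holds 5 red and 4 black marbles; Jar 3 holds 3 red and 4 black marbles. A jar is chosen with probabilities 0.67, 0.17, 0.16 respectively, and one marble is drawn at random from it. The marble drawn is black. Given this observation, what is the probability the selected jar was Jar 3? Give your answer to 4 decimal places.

Posterior probability ≈ 0.2153

P(black|Jar 1) = 0.3846; P(black|Jar 2) = 0.4444; P(black|Jar 3) = 0.5714.
Prior × likelihood for each source: 0.67·0.3846=0.2577, 0.17·0.4444=0.07556, 0.16·0.5714=0.09143. Summing gives P(black) = 0.42468.
P(Jar 3 | black) = 0.09143 / 0.42468 = 0.2153.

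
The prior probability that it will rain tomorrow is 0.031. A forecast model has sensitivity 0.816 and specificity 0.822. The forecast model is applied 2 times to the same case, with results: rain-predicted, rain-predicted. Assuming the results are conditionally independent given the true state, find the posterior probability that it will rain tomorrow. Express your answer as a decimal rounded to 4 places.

Posterior P(H) ≈ 0.4020

Let H be the event that it will rain tomorrow; start with P(H) = 0.031. P('rain-predicted'|H) = 0.816, P('rain-predicted'|¬H) = 0.178.
Update on result 1 ('rain-predicted'): P(H) ← 0.816·0.0310 / (0.816·0.0310 + 0.178·0.9690) = 0.025296/0.19778 = 0.1279.
Update on result 2 ('rain-predicted'): P(H) ← 0.816·0.1279 / (0.816·0.1279 + 0.178·0.8721) = 0.10437/0.25960 = 0.4020.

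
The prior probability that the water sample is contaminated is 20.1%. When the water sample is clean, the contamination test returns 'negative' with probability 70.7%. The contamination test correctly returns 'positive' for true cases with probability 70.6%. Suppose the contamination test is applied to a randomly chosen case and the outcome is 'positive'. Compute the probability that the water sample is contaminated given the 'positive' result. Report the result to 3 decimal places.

Let H be the event that the water sample is contaminated. P(H) = 0.201, so P(¬H) = 0.799. With E the 'positive' result, P(E|H) = 0.706 and P(E|¬H) = 0.293.
P(E) = 0.706·0.201 + 0.293·0.799 = 0.14191 + 0.23411 = 0.37601.
By Bayes' theorem, P(H|E) = 0.14191 / 0.37601 = 0.377.

P(H | E) ≈ 0.377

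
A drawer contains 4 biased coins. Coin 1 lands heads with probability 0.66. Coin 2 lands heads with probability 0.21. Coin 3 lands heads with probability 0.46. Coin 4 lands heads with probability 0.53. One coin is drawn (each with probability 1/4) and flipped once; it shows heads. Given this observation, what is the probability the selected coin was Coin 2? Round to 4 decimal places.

P(heads|C1) = 0.66; P(heads|C2) = 0.21; P(heads|C3) = 0.46; P(heads|C4) = 0.53.
Prior × likelihood for each source: 0.25·0.66=0.1650, 0.25·0.21=0.05250, 0.25·0.46=0.1150, 0.25·0.53=0.1325. Summing gives P(heads) = 0.46500.
P(Coin 2 | heads) = 0.05250 / 0.46500 = 0.1129.

Posterior probability ≈ 0.1129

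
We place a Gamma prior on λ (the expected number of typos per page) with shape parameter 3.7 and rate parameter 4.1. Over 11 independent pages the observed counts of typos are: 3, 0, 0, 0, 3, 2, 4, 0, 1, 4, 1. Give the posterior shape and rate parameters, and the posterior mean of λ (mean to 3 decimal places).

Posterior: Gamma(shape=21.7, rate=15.1); mean ≈ 1.437

Total count ∑xᵢ = 18 over n = 11 pages.
Gamma is conjugate to the Poisson likelihood: posterior is Gamma(shape = 3.7+18 = 21.7, rate = 4.1+11 = 15.1).
E[λ | data] = 21.7/15.1 = 1.437.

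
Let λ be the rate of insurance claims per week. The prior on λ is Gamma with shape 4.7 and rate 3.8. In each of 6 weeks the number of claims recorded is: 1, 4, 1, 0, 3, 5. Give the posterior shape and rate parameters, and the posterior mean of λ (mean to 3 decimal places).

Posterior: Gamma(shape=18.7, rate=9.8); mean ≈ 1.908

The Poisson likelihood adds the total count to the shape and the number of exposure periods to the rate. Here ∑xᵢ = 14 and n = 6, so shape 4.7→18.7 and rate 3.8→9.8.
Posterior mean = shape/rate = 18.7/9.8 = 1.908.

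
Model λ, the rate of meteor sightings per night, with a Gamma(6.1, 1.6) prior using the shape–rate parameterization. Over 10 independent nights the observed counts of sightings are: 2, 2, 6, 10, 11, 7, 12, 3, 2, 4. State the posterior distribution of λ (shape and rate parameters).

Total count ∑xᵢ = 59 over n = 10 nights.
Gamma is conjugate to the Poisson likelihood: posterior is Gamma(shape = 6.1+59 = 65.1, rate = 1.6+10 = 11.6).

Posterior: Gamma(shape=65.1, rate=11.6)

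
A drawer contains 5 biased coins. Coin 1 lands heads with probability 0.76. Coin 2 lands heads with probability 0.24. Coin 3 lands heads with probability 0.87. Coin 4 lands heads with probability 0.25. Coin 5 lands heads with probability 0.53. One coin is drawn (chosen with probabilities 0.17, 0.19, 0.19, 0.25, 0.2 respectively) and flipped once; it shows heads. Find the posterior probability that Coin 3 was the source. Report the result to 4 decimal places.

Tabulate prior·likelihood by source: [1] prior 0.17, lik 0.76, product 0.1292; [2] prior 0.19, lik 0.24, product 0.04560; [3] prior 0.19, lik 0.87, product 0.1653; [4] prior 0.25, lik 0.25, product 0.06250; [5] prior 0.2, lik 0.53, product 0.1060.
Normalizing constant = 0.50860; the posterior for Coin 3 is its product over the sum, 0.1653/0.50860 = 0.3250.

Posterior probability ≈ 0.3250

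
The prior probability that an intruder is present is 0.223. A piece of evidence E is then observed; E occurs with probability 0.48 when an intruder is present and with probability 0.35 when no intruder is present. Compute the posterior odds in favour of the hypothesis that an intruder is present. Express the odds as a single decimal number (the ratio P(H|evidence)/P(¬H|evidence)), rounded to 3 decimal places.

Posterior odds ≈ 0.394

Prior odds = 0.223/(1−0.223) = 0.28700. In log-odds, ln(0.28700) = -1.2483.
Add log likelihood ratio: ln(1.3714) = 0.31585.
Posterior log-odds = -0.93242, so posterior odds = exp(-0.93242) = 0.39360.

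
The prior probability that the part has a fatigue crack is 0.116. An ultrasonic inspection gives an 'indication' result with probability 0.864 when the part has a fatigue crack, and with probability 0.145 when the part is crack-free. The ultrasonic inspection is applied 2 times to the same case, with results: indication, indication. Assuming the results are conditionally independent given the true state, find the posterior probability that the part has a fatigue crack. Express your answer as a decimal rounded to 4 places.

Posterior P(H) ≈ 0.8233

Let H be the event that the part has a fatigue crack; start with P(H) = 0.116. P('indication'|H) = 0.864, P('indication'|¬H) = 0.145.
Update on result 1 ('indication'): P(H) ← 0.864·0.1160 / (0.864·0.1160 + 0.145·0.8840) = 0.10022/0.22840 = 0.4388.
Update on result 2 ('indication'): P(H) ← 0.864·0.4388 / (0.864·0.4388 + 0.145·0.5612) = 0.37912/0.46050 = 0.8233.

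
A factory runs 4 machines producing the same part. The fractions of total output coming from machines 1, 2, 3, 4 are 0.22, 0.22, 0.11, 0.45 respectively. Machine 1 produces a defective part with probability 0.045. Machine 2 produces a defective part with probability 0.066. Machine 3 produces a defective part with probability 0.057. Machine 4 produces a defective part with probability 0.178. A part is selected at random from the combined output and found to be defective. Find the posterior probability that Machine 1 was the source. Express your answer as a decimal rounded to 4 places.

Tabulate prior·likelihood by source: [1] prior 0.22, lik 0.045, product 0.009900; [2] prior 0.22, lik 0.066, product 0.01452; [3] prior 0.11, lik 0.057, product 0.006270; [4] prior 0.45, lik 0.178, product 0.08010.
Normalizing constant = 0.11079; the posterior for Machine 1 is its product over the sum, 0.009900/0.11079 = 0.0894.

Posterior probability ≈ 0.0894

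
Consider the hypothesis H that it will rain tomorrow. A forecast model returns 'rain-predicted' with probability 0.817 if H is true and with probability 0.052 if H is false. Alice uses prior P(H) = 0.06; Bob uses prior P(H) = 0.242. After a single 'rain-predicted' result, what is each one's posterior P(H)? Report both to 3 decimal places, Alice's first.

P('+'|H) = 0.817, P('+'|¬H) = 0.052.
Alice: numerator 0.817·0.06 = 0.049020; evidence = 0.049020+0.052·0.94 = 0.097900; posterior = 0.501.
Bob: numerator 0.817·0.242 = 0.19771; evidence = 0.19771+0.052·0.758 = 0.23713; posterior = 0.834.

Alice: 0.501; Bob: 0.834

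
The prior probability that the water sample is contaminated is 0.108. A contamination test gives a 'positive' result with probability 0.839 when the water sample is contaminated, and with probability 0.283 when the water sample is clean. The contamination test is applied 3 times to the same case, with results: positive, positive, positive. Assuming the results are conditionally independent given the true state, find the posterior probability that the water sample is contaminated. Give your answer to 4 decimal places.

With H the event that the water sample is contaminated, the joint likelihood of the observed sequence is P(data|H) = 0.839·0.839·0.839 = 0.59059 and P(data|¬H) = 0.283·0.283·0.283 = 0.022665.
Bayes: P(H|data) = 0.108·0.59059 / (0.108·0.59059 + 0.892·0.022665) = 0.063784/0.084001 = 0.7593.

Posterior P(H) ≈ 0.7593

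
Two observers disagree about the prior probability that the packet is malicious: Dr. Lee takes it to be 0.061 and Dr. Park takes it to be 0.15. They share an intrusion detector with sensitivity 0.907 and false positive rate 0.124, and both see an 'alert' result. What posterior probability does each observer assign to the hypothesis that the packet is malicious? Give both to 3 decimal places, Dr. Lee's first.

P('+'|H) = 0.907, P('+'|¬H) = 0.124.
Dr. Lee: numerator 0.907·0.061 = 0.055327; evidence = 0.055327+0.124·0.939 = 0.17176; posterior = 0.322.
Dr. Park: numerator 0.907·0.15 = 0.13605; evidence = 0.13605+0.124·0.85 = 0.24145; posterior = 0.563.

Dr. Lee: 0.322; Dr. Park: 0.563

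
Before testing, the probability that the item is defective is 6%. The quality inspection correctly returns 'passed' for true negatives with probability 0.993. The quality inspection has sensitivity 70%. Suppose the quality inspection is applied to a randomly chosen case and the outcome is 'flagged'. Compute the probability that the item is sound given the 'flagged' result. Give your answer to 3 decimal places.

P(¬H | E) ≈ 0.135

Write H for 'the item is defective'. Prior odds H:¬H = 0.06/0.94 = 0.063830. For the 'flagged' outcome, the likelihood ratio is 0.7/0.007 = 100.00.
Posterior odds = 0.063830 × 100.00 = 6.3830, so P(H|E) = 6.3830/(1+6.3830) = 0.865. Then P(¬H|E) = 1 − 0.865 = 0.135.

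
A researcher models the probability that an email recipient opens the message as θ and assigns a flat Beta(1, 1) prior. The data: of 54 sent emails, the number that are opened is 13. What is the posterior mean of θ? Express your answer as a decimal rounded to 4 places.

The binomial likelihood is conjugate to the Beta prior: with 13 successes and 41 failures, the posterior is Beta(1+13, 1+41) = Beta(14, 42).
E[θ | data] = 14/(14+42) = 0.2500.

Posterior mean ≈ 0.2500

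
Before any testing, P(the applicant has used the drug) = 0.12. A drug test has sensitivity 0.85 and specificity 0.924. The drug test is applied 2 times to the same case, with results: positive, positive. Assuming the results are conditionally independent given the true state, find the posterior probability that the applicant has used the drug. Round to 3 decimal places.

Let H be the event that the applicant has used the drug; start with P(H) = 0.12. P('positive'|H) = 0.85, P('positive'|¬H) = 0.076.
Update on result 1 ('positive'): P(H) ← 0.85·0.1200 / (0.85·0.1200 + 0.076·0.8800) = 0.10200/0.16888 = 0.6040.
Update on result 2 ('positive'): P(H) ← 0.85·0.6040 / (0.85·0.6040 + 0.076·0.3960) = 0.51338/0.54348 = 0.9446.

Posterior P(H) ≈ 0.945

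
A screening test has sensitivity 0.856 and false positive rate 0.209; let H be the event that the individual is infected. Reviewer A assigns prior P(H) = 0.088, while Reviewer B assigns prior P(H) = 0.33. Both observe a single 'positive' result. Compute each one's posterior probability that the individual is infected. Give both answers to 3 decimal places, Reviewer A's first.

The likelihood ratio for a 'positive' result is 0.856/0.209 = 4.0957.
Reviewer A: prior odds 0.088/0.912 = 0.096491; posterior odds 0.39520; posterior probability 0.283.
Reviewer B: prior odds 0.33/0.67 = 0.49254; posterior odds 2.0173; posterior probability 0.669.

Reviewer A: 0.283; Reviewer B: 0.669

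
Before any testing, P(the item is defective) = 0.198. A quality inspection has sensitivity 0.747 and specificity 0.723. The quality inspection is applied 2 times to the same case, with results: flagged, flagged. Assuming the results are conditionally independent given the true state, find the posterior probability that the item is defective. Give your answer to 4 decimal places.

Let H be the event that the item is defective; start with P(H) = 0.198. P('flagged'|H) = 0.747, P('flagged'|¬H) = 0.277.
Update on result 1 ('flagged'): P(H) ← 0.747·0.1980 / (0.747·0.1980 + 0.277·0.8020) = 0.14791/0.37006 = 0.3997.
Update on result 2 ('flagged'): P(H) ← 0.747·0.3997 / (0.747·0.3997 + 0.277·0.6003) = 0.29856/0.46485 = 0.6423.

Posterior P(H) ≈ 0.6423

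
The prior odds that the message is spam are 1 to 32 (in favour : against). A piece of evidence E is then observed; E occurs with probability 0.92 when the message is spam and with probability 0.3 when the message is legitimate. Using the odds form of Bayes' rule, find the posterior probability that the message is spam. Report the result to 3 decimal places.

Prior odds = 1/32 = 0.031250.
Likelihood ratio for E = 0.92/0.3 = 3.0667.
Posterior odds = prior odds × LR = 0.095833.
Posterior probability = odds/(1+odds) = 0.095833/1.0958 = 0.087.

Posterior probability ≈ 0.087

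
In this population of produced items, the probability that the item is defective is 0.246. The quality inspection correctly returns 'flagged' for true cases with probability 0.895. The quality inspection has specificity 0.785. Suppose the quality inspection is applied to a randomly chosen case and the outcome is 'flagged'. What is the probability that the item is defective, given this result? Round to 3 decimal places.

Write H for 'the item is defective'. Prior odds H:¬H = 0.246/0.754 = 0.32626. For the 'flagged' outcome, the likelihood ratio is 0.895/0.215 = 4.1628.
Posterior odds = 0.32626 × 4.1628 = 1.3582, so P(H|E) = 1.3582/(1+1.3582) = 0.576.

P(H | E) ≈ 0.576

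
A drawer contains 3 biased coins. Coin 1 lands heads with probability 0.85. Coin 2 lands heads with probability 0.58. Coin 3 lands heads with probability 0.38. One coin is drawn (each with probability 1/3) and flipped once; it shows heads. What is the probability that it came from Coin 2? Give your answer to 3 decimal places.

Posterior probability ≈ 0.320

Tabulate prior·likelihood by source: [1] prior 0.333333, lik 0.85, product 0.2833; [2] prior 0.333333, lik 0.58, product 0.1933; [3] prior 0.333333, lik 0.38, product 0.1267.
Normalizing constant = 0.60333; the posterior for Coin 2 is its product over the sum, 0.1933/0.60333 = 0.320.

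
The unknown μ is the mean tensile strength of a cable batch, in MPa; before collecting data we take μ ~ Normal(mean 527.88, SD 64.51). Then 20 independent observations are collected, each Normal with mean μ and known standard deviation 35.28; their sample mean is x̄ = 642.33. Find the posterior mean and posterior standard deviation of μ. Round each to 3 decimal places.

With known σ, the Normal prior is conjugate. Weight on the data is w = (n/σ²)/(n/σ² + 1/τ₀²) = 0.0160684/(0.0160684+0.00024030) = 0.98527.
Posterior mean = w·x̄ + (1−w)·μ₀ = 0.98527·642.33 + 0.014734·527.88 = 640.644. Posterior variance = 1/(0.0160684+0.00024030) = 61.3170, so SD = 7.831.

Posterior mean ≈ 640.644; posterior SD ≈ 7.831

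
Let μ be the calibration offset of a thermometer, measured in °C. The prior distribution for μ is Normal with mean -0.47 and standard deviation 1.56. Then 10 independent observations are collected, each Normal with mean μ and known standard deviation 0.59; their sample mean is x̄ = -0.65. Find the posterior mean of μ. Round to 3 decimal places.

Posterior mean ≈ -0.647

With known σ, the Normal prior is conjugate. Weight on the data is w = (n/σ²)/(n/σ² + 1/τ₀²) = 28.7274/(28.7274+0.410914) = 0.98590.
Posterior mean = w·x̄ + (1−w)·μ₀ = 0.98590·-0.65 + 0.014102·-0.47 = -0.647.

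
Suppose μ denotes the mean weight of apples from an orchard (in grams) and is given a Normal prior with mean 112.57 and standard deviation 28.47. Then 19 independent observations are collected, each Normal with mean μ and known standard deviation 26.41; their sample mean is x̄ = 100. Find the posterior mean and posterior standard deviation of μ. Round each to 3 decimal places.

Prior precision 1/τ₀² = 1/28.47² = 0.00123374; data precision n/σ² = 19/26.41² = 0.0272406.
Posterior precision = 0.00123374 + 0.0272406 = 0.0284744, giving posterior SD = 1/√0.0284744 = 5.926.
Posterior mean = (0.00123374·112.57 + 0.0272406·100) / 0.0284744 = 100.545.

Posterior mean ≈ 100.545; posterior SD ≈ 5.926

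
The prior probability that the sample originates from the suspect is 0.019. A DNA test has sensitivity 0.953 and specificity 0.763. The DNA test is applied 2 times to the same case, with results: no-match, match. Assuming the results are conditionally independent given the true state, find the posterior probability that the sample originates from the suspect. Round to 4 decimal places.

Posterior P(H) ≈ 0.0048

With H the event that the sample originates from the suspect, the joint likelihood of the observed sequence is P(data|H) = 0.047·0.953 = 0.044791 and P(data|¬H) = 0.763·0.237 = 0.18083.
Bayes: P(H|data) = 0.019·0.044791 / (0.019·0.044791 + 0.981·0.18083) = 0.00085103/0.17825 = 0.0048.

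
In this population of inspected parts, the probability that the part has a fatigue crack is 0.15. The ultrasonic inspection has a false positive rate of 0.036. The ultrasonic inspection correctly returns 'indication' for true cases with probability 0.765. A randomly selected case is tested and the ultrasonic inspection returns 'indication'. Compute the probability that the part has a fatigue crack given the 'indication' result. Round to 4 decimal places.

Write H for 'the part has a fatigue crack'. Prior odds H:¬H = 0.15/0.85 = 0.17647. For the 'indication' outcome, the likelihood ratio is 0.765/0.036 = 21.250.
Posterior odds = 0.17647 × 21.250 = 3.7500, so P(H|E) = 3.7500/(1+3.7500) = 0.7895.

P(H | E) ≈ 0.7895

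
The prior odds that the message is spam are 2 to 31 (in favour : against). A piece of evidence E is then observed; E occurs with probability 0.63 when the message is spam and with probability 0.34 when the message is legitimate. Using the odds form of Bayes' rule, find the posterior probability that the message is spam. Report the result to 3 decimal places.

Prior odds = 2/31 = 0.064516. In log-odds, ln(0.064516) = -2.7408.
Add log likelihood ratio: ln(1.8529) = 0.61677.
Posterior log-odds = -2.1241, so posterior odds = exp(-2.1241) = 0.11954. Converting, P(H|E) = 0.11954/1.1195 = 0.107.

Posterior probability ≈ 0.107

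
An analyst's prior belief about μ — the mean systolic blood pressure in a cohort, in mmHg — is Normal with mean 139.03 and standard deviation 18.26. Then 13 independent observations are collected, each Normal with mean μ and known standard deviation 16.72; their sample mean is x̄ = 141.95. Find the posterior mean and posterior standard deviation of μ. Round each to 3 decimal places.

With known σ, the Normal prior is conjugate. Weight on the data is w = (n/σ²)/(n/σ² + 1/τ₀²) = 0.0465019/(0.0465019+0.00299915) = 0.93941.
Posterior mean = w·x̄ + (1−w)·μ₀ = 0.93941·141.95 + 0.060588·139.03 = 141.773. Posterior variance = 1/(0.0465019+0.00299915) = 20.2016, so SD = 4.495.

Posterior mean ≈ 141.773; posterior SD ≈ 4.495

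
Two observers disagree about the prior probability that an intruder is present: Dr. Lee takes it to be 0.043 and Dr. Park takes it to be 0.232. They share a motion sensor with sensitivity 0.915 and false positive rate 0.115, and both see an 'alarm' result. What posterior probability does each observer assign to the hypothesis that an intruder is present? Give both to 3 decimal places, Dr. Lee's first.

P('+'|H) = 0.915, P('+'|¬H) = 0.115.
Dr. Lee: numerator 0.915·0.043 = 0.039345; evidence = 0.039345+0.115·0.957 = 0.14940; posterior = 0.263.
Dr. Park: numerator 0.915·0.232 = 0.21228; evidence = 0.21228+0.115·0.768 = 0.30060; posterior = 0.706.

Dr. Lee: 0.263; Dr. Park: 0.706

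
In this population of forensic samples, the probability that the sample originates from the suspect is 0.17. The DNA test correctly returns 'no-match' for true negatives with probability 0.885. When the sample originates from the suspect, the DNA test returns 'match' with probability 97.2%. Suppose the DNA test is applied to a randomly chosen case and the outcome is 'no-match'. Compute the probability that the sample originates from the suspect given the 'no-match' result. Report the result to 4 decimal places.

P(H | E) ≈ 0.0064

Write H for 'the sample originates from the suspect'. Prior odds H:¬H = 0.17/0.83 = 0.20482. For the 'no-match' outcome, the likelihood ratio is 0.028/0.885 = 0.031638.
Posterior odds = 0.20482 × 0.031638 = 0.0064802, so P(H|E) = 0.0064802/(1+0.0064802) = 0.0064.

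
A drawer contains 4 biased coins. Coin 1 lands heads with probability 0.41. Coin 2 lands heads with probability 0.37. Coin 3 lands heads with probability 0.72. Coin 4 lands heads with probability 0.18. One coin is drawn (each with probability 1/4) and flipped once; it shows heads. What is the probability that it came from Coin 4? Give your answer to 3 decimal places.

P(heads|C1) = 0.41; P(heads|C2) = 0.37; P(heads|C3) = 0.72; P(heads|C4) = 0.18.
Prior × likelihood for each source: 0.25·0.41=0.1025, 0.25·0.37=0.09250, 0.25·0.72=0.1800, 0.25·0.18=0.04500. Summing gives P(heads) = 0.42000.
P(Coin 4 | heads) = 0.04500 / 0.42000 = 0.107.

Posterior probability ≈ 0.107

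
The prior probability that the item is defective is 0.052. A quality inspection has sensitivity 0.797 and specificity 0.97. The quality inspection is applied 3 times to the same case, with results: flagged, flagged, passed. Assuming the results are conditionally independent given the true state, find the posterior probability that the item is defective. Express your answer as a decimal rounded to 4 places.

With H the event that the item is defective, the joint likelihood of the observed sequence is P(data|H) = 0.797·0.797·0.203 = 0.12895 and P(data|¬H) = 0.03·0.03·0.97 = 0.00087300.
Bayes: P(H|data) = 0.052·0.12895 / (0.052·0.12895 + 0.948·0.00087300) = 0.0067053/0.0075329 = 0.8901.

Posterior P(H) ≈ 0.8901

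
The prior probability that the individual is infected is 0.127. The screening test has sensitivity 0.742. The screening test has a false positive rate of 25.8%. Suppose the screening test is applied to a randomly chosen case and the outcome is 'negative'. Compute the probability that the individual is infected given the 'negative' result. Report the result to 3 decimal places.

Let H be the event that the individual is infected. P(H) = 0.127, so P(¬H) = 0.873. With E the 'negative' result, P(E|H) = 0.258 and P(E|¬H) = 0.742.
P(E) = 0.258·0.127 + 0.742·0.873 = 0.032766 + 0.64777 = 0.68053.
By Bayes' theorem, P(H|E) = 0.032766 / 0.68053 = 0.048.

P(H | E) ≈ 0.048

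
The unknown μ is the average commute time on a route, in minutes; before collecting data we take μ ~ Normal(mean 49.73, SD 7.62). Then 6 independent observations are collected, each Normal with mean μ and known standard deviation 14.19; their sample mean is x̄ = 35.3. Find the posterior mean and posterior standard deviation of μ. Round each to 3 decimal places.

Posterior mean ≈ 40.585; posterior SD ≈ 4.612

Prior precision 1/τ₀² = 1/7.62² = 0.0172223; data precision n/σ² = 6/14.19² = 0.0297980.
Posterior precision = 0.0172223 + 0.0297980 = 0.0470202, giving posterior SD = 1/√0.0470202 = 4.612.
Posterior mean = (0.0172223·49.73 + 0.0297980·35.3) / 0.0470202 = 40.585.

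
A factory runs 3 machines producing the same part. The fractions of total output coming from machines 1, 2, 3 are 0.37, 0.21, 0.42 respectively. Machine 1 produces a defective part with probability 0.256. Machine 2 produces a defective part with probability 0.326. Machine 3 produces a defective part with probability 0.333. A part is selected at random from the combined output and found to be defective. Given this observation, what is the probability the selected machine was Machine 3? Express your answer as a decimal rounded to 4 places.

Tabulate prior·likelihood by source: [1] prior 0.37, lik 0.256, product 0.09472; [2] prior 0.21, lik 0.326, product 0.06846; [3] prior 0.42, lik 0.333, product 0.1399.
Normalizing constant = 0.30304; the posterior for Machine 3 is its product over the sum, 0.1399/0.30304 = 0.4615.

Posterior probability ≈ 0.4615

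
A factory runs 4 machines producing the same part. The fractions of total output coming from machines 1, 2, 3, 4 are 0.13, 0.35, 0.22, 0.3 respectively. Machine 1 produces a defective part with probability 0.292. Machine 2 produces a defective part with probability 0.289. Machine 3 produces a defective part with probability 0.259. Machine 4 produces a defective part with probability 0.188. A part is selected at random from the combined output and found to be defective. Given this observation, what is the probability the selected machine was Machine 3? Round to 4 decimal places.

P(defective|M1) = 0.292; P(defective|M2) = 0.289; P(defective|M3) = 0.259; P(defective|M4) = 0.188.
Prior × likelihood for each source: 0.13·0.292=0.03796, 0.35·0.289=0.1011, 0.22·0.259=0.05698, 0.3·0.188=0.05640. Summing gives P(defective) = 0.25249.
P(Machine 3 | defective) = 0.05698 / 0.25249 = 0.2257.

Posterior probability ≈ 0.2257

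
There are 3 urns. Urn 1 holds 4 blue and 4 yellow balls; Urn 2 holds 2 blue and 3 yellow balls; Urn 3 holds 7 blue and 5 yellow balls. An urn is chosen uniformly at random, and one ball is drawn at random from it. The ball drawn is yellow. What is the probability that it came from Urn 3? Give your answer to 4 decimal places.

Posterior probability ≈ 0.2747

Tabulate prior·likelihood by source: [1] prior 0.333333, lik 0.5, product 0.1667; [2] prior 0.333333, lik 0.6, product 0.2000; [3] prior 0.333333, lik 0.4167, product 0.1389.
Normalizing constant = 0.50556; the posterior for Urn 3 is its product over the sum, 0.1389/0.50556 = 0.2747.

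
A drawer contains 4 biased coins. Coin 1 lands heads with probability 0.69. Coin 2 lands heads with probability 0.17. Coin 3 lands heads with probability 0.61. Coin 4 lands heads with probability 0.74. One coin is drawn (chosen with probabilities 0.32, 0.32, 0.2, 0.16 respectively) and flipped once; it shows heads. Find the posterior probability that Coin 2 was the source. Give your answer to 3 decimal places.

Posterior probability ≈ 0.106

Tabulate prior·likelihood by source: [1] prior 0.32, lik 0.69, product 0.2208; [2] prior 0.32, lik 0.17, product 0.05440; [3] prior 0.2, lik 0.61, product 0.1220; [4] prior 0.16, lik 0.74, product 0.1184.
Normalizing constant = 0.51560; the posterior for Coin 2 is its product over the sum, 0.05440/0.51560 = 0.106.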